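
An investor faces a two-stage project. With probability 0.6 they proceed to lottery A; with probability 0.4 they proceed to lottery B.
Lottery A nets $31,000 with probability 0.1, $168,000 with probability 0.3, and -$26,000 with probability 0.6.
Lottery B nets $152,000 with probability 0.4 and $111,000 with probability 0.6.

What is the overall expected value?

$73,700

EV(A) = 0.1 × 31000 + 0.3 × 168000 + 0.6 × (-26000) = 3100 + 50400 − 15600 = 37900
EV(B) = 0.4 × 152000 + 0.6 × 111000 = 60800 + 66600 = 127400
Overall = 0.6 × 37900 + 0.4 × 127400 = 22740 + 50960 = 73700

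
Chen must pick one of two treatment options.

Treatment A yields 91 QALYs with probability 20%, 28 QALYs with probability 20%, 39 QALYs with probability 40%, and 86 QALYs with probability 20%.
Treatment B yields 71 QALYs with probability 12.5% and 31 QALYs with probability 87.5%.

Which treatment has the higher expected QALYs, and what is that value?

Treatment A (56.6 QALYs)

Treatment A = 0.2 × 91 + 0.2 × 28 + 0.4 × 39 + 0.2 × 86 = 18.2 + 5.6 + 15.6 + 17.2 = 56.6
Treatment B = 0.125 × 71 + 0.875 × 31 = 8.875 + 27.125 = 36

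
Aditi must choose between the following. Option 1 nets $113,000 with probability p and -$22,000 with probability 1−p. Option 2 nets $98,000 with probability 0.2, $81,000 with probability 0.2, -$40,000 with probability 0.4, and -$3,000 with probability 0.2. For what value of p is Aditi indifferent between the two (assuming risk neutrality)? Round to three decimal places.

p = 0.305

EV(Option 2) = 0.2 × 98000 + 0.2 × 81000 + 0.4 × (-40000) + 0.2 × (-3000) = 19600 + 16200 − 16000 − 600 = 19200
p·113000 + (1−p)·(-22000) = 19200
135000p − 22000 = 19200
p = (19200 + 22000) / 135000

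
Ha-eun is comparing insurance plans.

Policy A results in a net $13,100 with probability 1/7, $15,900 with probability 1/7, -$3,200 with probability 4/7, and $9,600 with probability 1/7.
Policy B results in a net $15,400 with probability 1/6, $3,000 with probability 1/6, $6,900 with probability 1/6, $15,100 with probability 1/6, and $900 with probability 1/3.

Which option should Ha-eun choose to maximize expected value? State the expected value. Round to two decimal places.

Policy A = 1/7 × 13100 + 1/7 × 15900 + 4/7 × (-3200) + 1/7 × 9600 = 1871.4286 + 2271.4286 − 1828.5714 + 1371.4286 = 3685.7143
Policy B = 1/6 × 15400 + 1/6 × 3000 + 1/6 × 6900 + 1/6 × 15100 + 1/3 × 900 = 2566.6667 + 500 + 1150 + 2516.6667 + 300 = 7033.3333

Policy B ($7,033.33)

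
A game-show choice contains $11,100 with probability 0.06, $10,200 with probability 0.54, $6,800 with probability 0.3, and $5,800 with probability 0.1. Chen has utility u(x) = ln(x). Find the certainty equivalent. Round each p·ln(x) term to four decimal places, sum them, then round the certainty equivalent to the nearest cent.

$8,580.09

E[u] = 0.06·ln(11100) + 0.54·ln(10200) + 0.3·ln(6800) + 0.1·ln(5800) = 0.5589 + 4.9843 + 2.6474 + 0.8666 = 9.0572
CE = e^9.0572 ≈ 8580.09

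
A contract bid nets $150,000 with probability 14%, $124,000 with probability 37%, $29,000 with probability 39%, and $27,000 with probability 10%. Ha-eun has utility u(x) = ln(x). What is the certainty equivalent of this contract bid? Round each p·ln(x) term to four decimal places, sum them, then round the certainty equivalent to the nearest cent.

E[u] = 0.14·ln(150000) + 0.37·ln(124000) + 0.39·ln(29000) + 0.1·ln(27000) = 1.6686 + 4.3394 + 4.0073 + 1.0204 = 11.0357
CE = e^11.0357 ≈ 62050.26

$62,050.26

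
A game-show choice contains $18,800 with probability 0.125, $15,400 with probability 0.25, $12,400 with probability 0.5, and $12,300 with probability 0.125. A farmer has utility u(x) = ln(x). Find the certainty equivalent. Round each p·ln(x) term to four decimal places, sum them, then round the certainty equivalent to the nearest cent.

$13,774.85

E[u] = 0.125·ln(18800) + 0.25·ln(15400) + 0.5·ln(12400) + 0.125·ln(12300) = 1.2302 + 2.4105 + 4.7127 + 1.1772 = 9.5306
CE = e^9.5306 ≈ 13774.85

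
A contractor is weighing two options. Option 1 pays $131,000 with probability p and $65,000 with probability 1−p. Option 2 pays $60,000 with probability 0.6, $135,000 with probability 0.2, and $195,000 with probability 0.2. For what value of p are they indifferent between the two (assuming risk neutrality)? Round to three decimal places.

EV(Option 2) = 0.6 × 60000 + 0.2 × 135000 + 0.2 × 195000 = 36000 + 27000 + 39000 = 102000
p·131000 + (1−p)·65000 = 102000
66000p + 65000 = 102000
p = (102000 − 65000) / 66000

p = 0.561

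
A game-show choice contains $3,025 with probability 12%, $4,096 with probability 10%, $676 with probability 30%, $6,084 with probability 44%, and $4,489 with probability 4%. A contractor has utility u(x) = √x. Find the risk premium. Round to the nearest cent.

$491.08

E[u] = 0.12·√3025 + 0.1·√4096 + 0.3·√676 + 0.44·√6084 + 0.04·√4489 = 0.12·55 + 0.1·64 + 0.3·26 + 0.44·78 + 0.04·67 = 57.8
CE = (57.8)² = 3340.84
Risk premium = EV − CE = 3831.92 − 3340.84 = 491.08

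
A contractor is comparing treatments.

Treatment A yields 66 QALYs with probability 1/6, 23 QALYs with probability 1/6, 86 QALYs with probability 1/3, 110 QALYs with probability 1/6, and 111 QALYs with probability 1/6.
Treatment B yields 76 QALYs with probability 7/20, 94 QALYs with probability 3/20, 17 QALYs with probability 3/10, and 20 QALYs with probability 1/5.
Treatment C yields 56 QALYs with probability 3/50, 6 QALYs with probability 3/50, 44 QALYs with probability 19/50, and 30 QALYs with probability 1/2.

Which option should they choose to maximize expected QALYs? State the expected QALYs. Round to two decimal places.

Treatment A (80.33 QALYs)

Treatment A = 1/6 × 66 + 1/6 × 23 + 1/3 × 86 + 1/6 × 110 + 1/6 × 111 = 11 + 3.8333 + 28.6667 + 18.3333 + 18.5 = 80.3333
Treatment B = 7/20 × 76 + 3/20 × 94 + 3/10 × 17 + 1/5 × 20 = 26.6 + 14.1 + 5.1 + 4 = 49.8
Treatment C = 3/50 × 56 + 3/50 × 6 + 19/50 × 44 + 1/2 × 30 = 3.36 + 0.36 + 16.72 + 15 = 35.44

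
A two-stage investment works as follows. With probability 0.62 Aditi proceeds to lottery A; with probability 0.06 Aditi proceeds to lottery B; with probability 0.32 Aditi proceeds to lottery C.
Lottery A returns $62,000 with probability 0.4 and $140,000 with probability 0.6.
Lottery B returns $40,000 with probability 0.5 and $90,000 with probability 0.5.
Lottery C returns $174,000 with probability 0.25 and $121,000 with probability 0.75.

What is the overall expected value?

EV(A) = 0.4 × 62000 + 0.6 × 140000 = 24800 + 84000 = 108800
EV(B) = 0.5 × 40000 + 0.5 × 90000 = 20000 + 45000 = 65000
EV(C) = 0.25 × 174000 + 0.75 × 121000 = 43500 + 90750 = 134250
Overall = 0.62 × 108800 + 0.06 × 65000 + 0.32 × 134250 = 67456 + 3900 + 42960 = 114316

$114,316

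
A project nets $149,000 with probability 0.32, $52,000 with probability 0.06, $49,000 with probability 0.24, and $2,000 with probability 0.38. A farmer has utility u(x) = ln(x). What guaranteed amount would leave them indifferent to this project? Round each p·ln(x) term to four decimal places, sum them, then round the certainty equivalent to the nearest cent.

$20,814.39

E[u] = 0.32·ln(149000) + 0.06·ln(52000) + 0.24·ln(49000) + 0.38·ln(2000) = 3.8117 + 0.6515 + 2.5919 + 2.8883 = 9.9434
CE = e^9.9434 ≈ 20814.39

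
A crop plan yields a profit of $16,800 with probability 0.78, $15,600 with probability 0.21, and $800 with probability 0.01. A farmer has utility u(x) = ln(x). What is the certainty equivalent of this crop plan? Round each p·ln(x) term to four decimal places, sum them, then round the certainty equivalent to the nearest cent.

E[u] = 0.78·ln(16800) + 0.21·ln(15600) + 0.01·ln(800) = 7.5887 + 2.0276 + 0.0668 = 9.6831
CE = e^9.6831 ≈ 16044.16

$16,044.16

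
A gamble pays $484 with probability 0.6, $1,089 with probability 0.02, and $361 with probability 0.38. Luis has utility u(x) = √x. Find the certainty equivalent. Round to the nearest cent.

$444.37

E[u] = 0.6·√484 + 0.02·√1089 + 0.38·√361 = 0.6·22 + 0.02·33 + 0.38·19 = 21.08
CE = (21.08)² = 444.3664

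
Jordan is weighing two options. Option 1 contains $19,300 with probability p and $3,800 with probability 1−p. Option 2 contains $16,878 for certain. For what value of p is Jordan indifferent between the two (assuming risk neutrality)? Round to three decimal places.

p·19300 + (1−p)·3800 = 16878
15500p + 3800 = 16878
p = (16878 − 3800) / 15500

p = 0.844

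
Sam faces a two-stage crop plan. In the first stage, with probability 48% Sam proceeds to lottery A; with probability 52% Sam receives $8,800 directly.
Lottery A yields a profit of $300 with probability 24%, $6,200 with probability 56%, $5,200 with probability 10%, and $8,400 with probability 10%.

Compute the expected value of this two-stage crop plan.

EV(A) = 0.24 × 300 + 0.56 × 6200 + 0.1 × 5200 + 0.1 × 8400 = 72 + 3472 + 520 + 840 = 4904
Branch B: 8800 (certain)
Overall = 0.48 × 4904 + 0.52 × 8800 = 2353.92 + 4576 = 6929.92

$6,929.92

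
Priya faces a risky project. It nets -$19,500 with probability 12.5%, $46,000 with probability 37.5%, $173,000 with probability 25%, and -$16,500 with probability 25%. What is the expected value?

EV = 0.125 × (-19500) + 0.375 × 46000 + 0.25 × 173000 + 0.25 × (-16500) = -2437.5 + 17250 + 43250 − 4125 = 53937.5

$53,937.50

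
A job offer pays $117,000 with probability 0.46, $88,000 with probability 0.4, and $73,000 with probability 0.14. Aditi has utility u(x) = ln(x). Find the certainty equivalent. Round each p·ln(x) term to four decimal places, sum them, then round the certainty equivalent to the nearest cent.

$97,733.53

E[u] = 0.46·ln(117000) + 0.4·ln(88000) + 0.14·ln(73000) = 5.3682 + 4.5540 + 1.5678 = 11.4900
CE = e^11.4900 ≈ 97733.53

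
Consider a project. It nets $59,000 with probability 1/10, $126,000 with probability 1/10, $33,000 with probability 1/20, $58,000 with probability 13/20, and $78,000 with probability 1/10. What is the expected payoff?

EV = 1/10 × 59000 + 1/10 × 126000 + 1/20 × 33000 + 13/20 × 58000 + 1/10 × 78000 = 5900 + 12600 + 1650 + 37700 + 7800 = 65650

$65,650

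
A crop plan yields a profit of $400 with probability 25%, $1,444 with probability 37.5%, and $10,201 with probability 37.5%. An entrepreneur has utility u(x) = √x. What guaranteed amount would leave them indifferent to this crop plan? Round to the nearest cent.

$3,263.27

E[u] = 0.25·√400 + 0.375·√1444 + 0.375·√10201 = 0.25·20 + 0.375·38 + 0.375·101 = 57.125
CE = (57.125)² = 3263.265625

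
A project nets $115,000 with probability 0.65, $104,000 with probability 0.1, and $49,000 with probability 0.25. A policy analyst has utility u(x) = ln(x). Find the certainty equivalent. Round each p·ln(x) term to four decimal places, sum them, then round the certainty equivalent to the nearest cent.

$91,977.57

E[u] = 0.65·ln(115000) + 0.1·ln(104000) + 0.25·ln(49000) = 7.5742 + 1.1552 + 2.6999 = 11.4293
CE = e^11.4293 ≈ 91977.57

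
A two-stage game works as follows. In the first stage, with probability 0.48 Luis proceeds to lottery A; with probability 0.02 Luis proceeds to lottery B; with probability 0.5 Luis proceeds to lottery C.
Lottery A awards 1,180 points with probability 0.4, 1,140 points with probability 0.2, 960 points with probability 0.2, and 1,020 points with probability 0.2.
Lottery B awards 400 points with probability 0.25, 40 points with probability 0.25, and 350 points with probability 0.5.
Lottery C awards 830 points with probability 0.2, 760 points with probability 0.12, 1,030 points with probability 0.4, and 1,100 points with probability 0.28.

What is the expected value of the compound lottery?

1020.38 points

EV(A) = 0.4 × 1180 + 0.2 × 1140 + 0.2 × 960 + 0.2 × 1020 = 472 + 228 + 192 + 204 = 1096
EV(B) = 0.25 × 400 + 0.25 × 40 + 0.5 × 350 = 100 + 10 + 175 = 285
EV(C) = 0.2 × 830 + 0.12 × 760 + 0.4 × 1030 + 0.28 × 1100 = 166 + 91.2 + 412 + 308 = 977.2
Overall = 0.48 × 1096 + 0.02 × 285 + 0.5 × 977.2 = 526.08 + 5.7 + 488.6 = 1020.38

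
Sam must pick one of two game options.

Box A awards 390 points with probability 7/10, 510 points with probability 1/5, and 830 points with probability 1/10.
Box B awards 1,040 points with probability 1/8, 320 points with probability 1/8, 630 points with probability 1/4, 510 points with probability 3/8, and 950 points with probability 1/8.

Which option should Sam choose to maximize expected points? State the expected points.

Box B (637.5 points)

Box A = 7/10 × 390 + 1/5 × 510 + 1/10 × 830 = 273 + 102 + 83 = 458
Box B = 1/8 × 1040 + 1/8 × 320 + 1/4 × 630 + 3/8 × 510 + 1/8 × 950 = 130 + 40 + 157.5 + 191.25 + 118.75 = 637.5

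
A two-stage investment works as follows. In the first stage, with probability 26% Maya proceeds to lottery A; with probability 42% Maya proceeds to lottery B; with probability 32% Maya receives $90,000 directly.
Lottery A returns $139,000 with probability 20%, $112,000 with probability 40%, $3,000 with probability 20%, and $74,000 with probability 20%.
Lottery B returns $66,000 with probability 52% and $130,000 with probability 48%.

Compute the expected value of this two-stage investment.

$92,302.40

EV(A) = 0.2 × 139000 + 0.4 × 112000 + 0.2 × 3000 + 0.2 × 74000 = 27800 + 44800 + 600 + 14800 = 88000
EV(B) = 0.52 × 66000 + 0.48 × 130000 = 34320 + 62400 = 96720
Branch C: 90000 (certain)
Overall = 0.26 × 88000 + 0.42 × 96720 + 0.32 × 90000 = 22880 + 40622.4 + 28800 = 92302.4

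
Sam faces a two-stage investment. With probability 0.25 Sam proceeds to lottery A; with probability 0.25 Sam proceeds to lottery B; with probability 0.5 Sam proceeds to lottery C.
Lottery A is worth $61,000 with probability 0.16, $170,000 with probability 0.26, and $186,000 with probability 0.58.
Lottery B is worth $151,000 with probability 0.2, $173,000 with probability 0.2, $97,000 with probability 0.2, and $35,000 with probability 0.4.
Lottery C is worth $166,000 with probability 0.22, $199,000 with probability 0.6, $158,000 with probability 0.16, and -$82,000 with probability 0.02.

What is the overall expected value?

$154,790

EV(A) = 0.16 × 61000 + 0.26 × 170000 + 0.58 × 186000 = 9760 + 44200 + 107880 = 161840
EV(B) = 0.2 × 151000 + 0.2 × 173000 + 0.2 × 97000 + 0.4 × 35000 = 30200 + 34600 + 19400 + 14000 = 98200
EV(C) = 0.22 × 166000 + 0.6 × 199000 + 0.16 × 158000 + 0.02 × (-82000) = 36520 + 119400 + 25280 − 1640 = 179560
Overall = 0.25 × 161840 + 0.25 × 98200 + 0.5 × 179560 = 40460 + 24550 + 89780 = 154790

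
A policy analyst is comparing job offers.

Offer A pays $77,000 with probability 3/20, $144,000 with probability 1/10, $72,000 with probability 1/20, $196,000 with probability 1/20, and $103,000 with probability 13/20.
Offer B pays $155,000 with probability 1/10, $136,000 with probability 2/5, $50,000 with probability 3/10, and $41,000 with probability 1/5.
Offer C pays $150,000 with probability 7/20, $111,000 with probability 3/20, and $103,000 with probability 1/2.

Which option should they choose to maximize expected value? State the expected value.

Offer A = 3/20 × 77000 + 1/10 × 144000 + 1/20 × 72000 + 1/20 × 196000 + 13/20 × 103000 = 11550 + 14400 + 3600 + 9800 + 66950 = 106300
Offer B = 1/10 × 155000 + 2/5 × 136000 + 3/10 × 50000 + 1/5 × 41000 = 15500 + 54400 + 15000 + 8200 = 93100
Offer C = 7/20 × 150000 + 3/20 × 111000 + 1/2 × 103000 = 52500 + 16650 + 51500 = 120650

Offer C ($120,650)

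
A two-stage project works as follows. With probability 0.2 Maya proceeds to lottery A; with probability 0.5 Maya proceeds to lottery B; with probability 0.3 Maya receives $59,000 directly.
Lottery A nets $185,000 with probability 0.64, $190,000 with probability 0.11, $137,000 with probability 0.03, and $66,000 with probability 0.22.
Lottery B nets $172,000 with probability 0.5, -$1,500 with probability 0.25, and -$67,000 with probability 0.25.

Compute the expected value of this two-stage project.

EV(A) = 0.64 × 185000 + 0.11 × 190000 + 0.03 × 137000 + 0.22 × 66000 = 118400 + 20900 + 4110 + 14520 = 157930
EV(B) = 0.5 × 172000 + 0.25 × (-1500) + 0.25 × (-67000) = 86000 − 375 − 16750 = 68875
Branch C: 59000 (certain)
Overall = 0.2 × 157930 + 0.5 × 68875 + 0.3 × 59000 = 31586 + 34437.5 + 17700 = 83723.5

$83,723.50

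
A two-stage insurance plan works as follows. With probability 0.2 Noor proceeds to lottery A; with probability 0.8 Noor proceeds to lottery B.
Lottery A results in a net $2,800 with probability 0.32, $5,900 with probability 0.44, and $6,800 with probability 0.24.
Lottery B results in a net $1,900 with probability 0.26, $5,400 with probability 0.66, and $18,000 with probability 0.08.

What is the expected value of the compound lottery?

$5,423.20

EV(A) = 0.32 × 2800 + 0.44 × 5900 + 0.24 × 6800 = 896 + 2596 + 1632 = 5124
EV(B) = 0.26 × 1900 + 0.66 × 5400 + 0.08 × 18000 = 494 + 3564 + 1440 = 5498
Overall = 0.2 × 5124 + 0.8 × 5498 = 1024.8 + 4398.4 = 5423.2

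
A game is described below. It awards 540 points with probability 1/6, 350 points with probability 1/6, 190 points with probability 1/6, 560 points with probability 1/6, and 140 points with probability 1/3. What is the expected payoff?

320 points

EV = 1/6 × 540 + 1/6 × 350 + 1/6 × 190 + 1/6 × 560 + 1/3 × 140 = 90 + 58.3333 + 31.6667 + 93.3333 + 46.6667 = 320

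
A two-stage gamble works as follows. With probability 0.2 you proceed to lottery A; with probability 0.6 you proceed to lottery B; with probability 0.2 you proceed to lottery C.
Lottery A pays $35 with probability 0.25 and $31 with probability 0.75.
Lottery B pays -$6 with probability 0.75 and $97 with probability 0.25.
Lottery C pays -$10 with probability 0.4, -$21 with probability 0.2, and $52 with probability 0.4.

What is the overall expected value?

$20.77

EV(A) = 0.25 × 35 + 0.75 × 31 = 8.75 + 23.25 = 32
EV(B) = 0.75 × (-6) + 0.25 × 97 = -4.5 + 24.25 = 19.75
EV(C) = 0.4 × (-10) + 0.2 × (-21) + 0.4 × 52 = -4 − 4.2 + 20.8 = 12.6
Overall = 0.2 × 32 + 0.6 × 19.75 + 0.2 × 12.6 = 6.4 + 11.85 + 2.52 = 20.77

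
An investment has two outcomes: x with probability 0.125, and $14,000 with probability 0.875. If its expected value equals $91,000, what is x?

0.125·x + 0.875·14000 = 91000
0.125·x = 91000 − 12250 = 78750
x = 78750 / 0.125 = 630000

x = $630,000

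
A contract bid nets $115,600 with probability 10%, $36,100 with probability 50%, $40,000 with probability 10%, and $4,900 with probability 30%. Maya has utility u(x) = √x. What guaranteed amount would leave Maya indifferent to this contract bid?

$28,900

E[u] = 0.1·√115600 + 0.5·√36100 + 0.1·√40000 + 0.3·√4900 = 0.1·340 + 0.5·190 + 0.1·200 + 0.3·70 = 170
CE = (170)² = 28900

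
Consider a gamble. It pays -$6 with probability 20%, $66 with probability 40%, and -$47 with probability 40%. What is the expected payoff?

$6.40

EV = 0.2 × (-6) + 0.4 × 66 + 0.4 × (-47) = -1.2 + 26.4 − 18.8 = 6.4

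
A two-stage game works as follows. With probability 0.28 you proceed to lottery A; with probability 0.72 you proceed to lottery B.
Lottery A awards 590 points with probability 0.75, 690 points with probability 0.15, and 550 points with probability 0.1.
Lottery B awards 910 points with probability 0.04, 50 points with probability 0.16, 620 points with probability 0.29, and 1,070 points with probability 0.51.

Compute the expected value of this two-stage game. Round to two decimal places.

722.61 points

EV(A) = 0.75 × 590 + 0.15 × 690 + 0.1 × 550 = 442.5 + 103.5 + 55 = 601
EV(B) = 0.04 × 910 + 0.16 × 50 + 0.29 × 620 + 0.51 × 1070 = 36.4 + 8 + 179.8 + 545.7 = 769.9
Overall = 0.28 × 601 + 0.72 × 769.9 = 168.28 + 554.328 = 722.608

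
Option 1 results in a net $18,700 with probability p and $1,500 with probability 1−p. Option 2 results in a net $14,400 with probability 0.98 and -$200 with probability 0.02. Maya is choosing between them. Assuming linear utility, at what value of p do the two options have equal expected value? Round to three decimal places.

p = 0.733

EV(Option 2) = 0.98 × 14400 + 0.02 × (-200) = 14112 − 4 = 14108
p·18700 + (1−p)·1500 = 14108
17200p + 1500 = 14108
p = (14108 − 1500) / 17200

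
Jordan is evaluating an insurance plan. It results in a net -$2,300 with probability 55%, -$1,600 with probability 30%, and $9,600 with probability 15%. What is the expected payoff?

-$305

EV = 0.55 × (-2300) + 0.3 × (-1600) + 0.15 × 9600 = -1265 − 480 + 1440 = -305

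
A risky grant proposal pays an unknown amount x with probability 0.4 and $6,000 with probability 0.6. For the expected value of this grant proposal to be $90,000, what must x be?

0.4·x + 0.6·6000 = 90000
0.4·x = 90000 − 3600 = 86400
x = 86400 / 0.4 = 216000

x = $216,000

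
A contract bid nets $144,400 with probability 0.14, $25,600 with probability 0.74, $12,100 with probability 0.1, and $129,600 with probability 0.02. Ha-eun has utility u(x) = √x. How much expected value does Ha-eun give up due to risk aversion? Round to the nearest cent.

$6,937.96

E[u] = 0.14·√144400 + 0.74·√25600 + 0.1·√12100 + 0.02·√129600 = 0.14·380 + 0.74·160 + 0.1·110 + 0.02·360 = 189.8
CE = (189.8)² = 36024.04
Risk premium = EV − CE = 42962 − 36024.04 = 6937.96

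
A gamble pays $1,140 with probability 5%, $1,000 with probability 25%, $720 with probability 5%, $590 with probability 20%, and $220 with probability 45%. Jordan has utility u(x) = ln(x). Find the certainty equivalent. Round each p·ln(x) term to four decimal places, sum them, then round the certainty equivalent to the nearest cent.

$450.74

E[u] = 0.05·ln(1140) + 0.25·ln(1000) + 0.05·ln(720) + 0.2·ln(590) + 0.45·ln(220) = 0.3519 + 1.7269 + 0.3290 + 1.2760 + 2.4271 = 6.1109
CE = e^6.1109 ≈ 450.74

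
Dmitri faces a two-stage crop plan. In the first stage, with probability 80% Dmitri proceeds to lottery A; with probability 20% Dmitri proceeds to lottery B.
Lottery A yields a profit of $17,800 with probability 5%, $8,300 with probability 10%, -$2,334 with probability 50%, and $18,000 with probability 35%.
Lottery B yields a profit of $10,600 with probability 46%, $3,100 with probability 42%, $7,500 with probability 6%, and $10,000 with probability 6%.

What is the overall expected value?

$6,928

EV(A) = 0.05 × 17800 + 0.1 × 8300 + 0.5 × (-2334) + 0.35 × 18000 = 890 + 830 − 1167 + 6300 = 6853
EV(B) = 0.46 × 10600 + 0.42 × 3100 + 0.06 × 7500 + 0.06 × 10000 = 4876 + 1302 + 450 + 600 = 7228
Overall = 0.8 × 6853 + 0.2 × 7228 = 5482.4 + 1445.6 = 6928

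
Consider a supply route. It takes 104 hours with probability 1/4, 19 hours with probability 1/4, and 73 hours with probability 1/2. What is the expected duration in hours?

EV = 1/4 × 104 + 1/4 × 19 + 1/2 × 73 = 26 + 4.75 + 36.5 = 67.25

67.25 hours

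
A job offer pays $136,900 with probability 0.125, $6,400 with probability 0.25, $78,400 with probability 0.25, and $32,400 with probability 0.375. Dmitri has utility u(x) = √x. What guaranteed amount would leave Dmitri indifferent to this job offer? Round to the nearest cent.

E[u] = 0.125·√136900 + 0.25·√6400 + 0.25·√78400 + 0.375·√32400 = 0.125·370 + 0.25·80 + 0.25·280 + 0.375·180 = 203.75
CE = (203.75)² = 41514.0625

$41,514.06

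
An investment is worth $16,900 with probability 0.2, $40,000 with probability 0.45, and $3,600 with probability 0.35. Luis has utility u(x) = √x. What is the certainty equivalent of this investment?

E[u] = 0.2·√16900 + 0.45·√40000 + 0.35·√3600 = 0.2·130 + 0.45·200 + 0.35·60 = 137
CE = (137)² = 18769

$18,769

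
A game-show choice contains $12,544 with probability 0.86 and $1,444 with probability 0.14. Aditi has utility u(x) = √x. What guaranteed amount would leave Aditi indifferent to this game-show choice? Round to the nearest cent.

$10,330.69

E[u] = 0.86·√12544 + 0.14·√1444 = 0.86·112 + 0.14·38 = 101.64
CE = (101.64)² = 10330.6896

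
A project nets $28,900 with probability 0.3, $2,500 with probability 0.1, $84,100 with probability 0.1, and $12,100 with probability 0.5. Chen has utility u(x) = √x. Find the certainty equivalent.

E[u] = 0.3·√28900 + 0.1·√2500 + 0.1·√84100 + 0.5·√12100 = 0.3·170 + 0.1·50 + 0.1·290 + 0.5·110 = 140
CE = (140)² = 19600

$19,600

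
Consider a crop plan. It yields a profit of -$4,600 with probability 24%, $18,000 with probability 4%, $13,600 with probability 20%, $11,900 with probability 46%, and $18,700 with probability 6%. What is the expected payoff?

EV = 0.24 × (-4600) + 0.04 × 18000 + 0.2 × 13600 + 0.46 × 11900 + 0.06 × 18700 = -1104 + 720 + 2720 + 5474 + 1122 = 8932

$8,932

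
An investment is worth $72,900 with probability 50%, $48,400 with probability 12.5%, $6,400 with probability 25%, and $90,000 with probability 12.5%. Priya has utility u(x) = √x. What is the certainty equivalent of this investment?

$48,400

E[u] = 0.5·√72900 + 0.125·√48400 + 0.25·√6400 + 0.125·√90000 = 0.5·270 + 0.125·220 + 0.25·80 + 0.125·300 = 220
CE = (220)² = 48400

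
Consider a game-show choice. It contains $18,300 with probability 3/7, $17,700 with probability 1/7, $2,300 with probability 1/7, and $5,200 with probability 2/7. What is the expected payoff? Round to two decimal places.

EV = 3/7 × 18300 + 1/7 × 17700 + 1/7 × 2300 + 2/7 × 5200 = 7842.8571 + 2528.5714 + 328.5714 + 1485.7143 = 12185.7143

$12,185.71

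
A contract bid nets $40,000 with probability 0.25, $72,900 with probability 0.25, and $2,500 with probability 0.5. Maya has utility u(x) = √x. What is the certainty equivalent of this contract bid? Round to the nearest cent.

$20,306.25

E[u] = 0.25·√40000 + 0.25·√72900 + 0.5·√2500 = 0.25·200 + 0.25·270 + 0.5·50 = 142.5
CE = (142.5)² = 20306.25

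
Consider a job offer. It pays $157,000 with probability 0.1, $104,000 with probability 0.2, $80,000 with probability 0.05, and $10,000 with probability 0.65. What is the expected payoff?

$47,000

EV = 0.1 × 157000 + 0.2 × 104000 + 0.05 × 80000 + 0.65 × 10000 = 15700 + 20800 + 4000 + 6500 = 47000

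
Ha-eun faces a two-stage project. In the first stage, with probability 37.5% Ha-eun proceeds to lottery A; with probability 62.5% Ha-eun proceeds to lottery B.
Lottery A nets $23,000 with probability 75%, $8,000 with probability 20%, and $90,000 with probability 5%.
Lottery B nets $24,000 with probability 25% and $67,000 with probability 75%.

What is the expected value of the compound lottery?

EV(A) = 0.75 × 23000 + 0.2 × 8000 + 0.05 × 90000 = 17250 + 1600 + 4500 = 23350
EV(B) = 0.25 × 24000 + 0.75 × 67000 = 6000 + 50250 = 56250
Overall = 0.375 × 23350 + 0.625 × 56250 = 8756.25 + 35156.25 = 43912.5

$43,912.50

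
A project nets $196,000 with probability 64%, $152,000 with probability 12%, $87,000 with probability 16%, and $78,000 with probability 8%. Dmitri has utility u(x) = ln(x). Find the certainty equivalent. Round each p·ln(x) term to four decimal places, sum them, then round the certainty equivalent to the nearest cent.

E[u] = 0.64·ln(196000) + 0.12·ln(152000) + 0.16·ln(87000) + 0.08·ln(78000) = 7.7990 + 1.4318 + 1.8198 + 0.9012 = 11.9518
CE = e^11.9518 ≈ 155096.07

$155,096.07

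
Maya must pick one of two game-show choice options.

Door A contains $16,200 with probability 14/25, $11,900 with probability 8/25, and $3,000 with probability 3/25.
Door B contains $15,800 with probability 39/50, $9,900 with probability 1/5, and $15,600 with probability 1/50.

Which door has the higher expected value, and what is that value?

Door B ($14,616)

Door A = 14/25 × 16200 + 8/25 × 11900 + 3/25 × 3000 = 9072 + 3808 + 360 = 13240
Door B = 39/50 × 15800 + 1/5 × 9900 + 1/50 × 15600 = 12324 + 1980 + 312 = 14616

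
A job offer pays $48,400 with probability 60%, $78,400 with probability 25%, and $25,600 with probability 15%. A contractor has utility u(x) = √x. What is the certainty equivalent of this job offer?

E[u] = 0.6·√48400 + 0.25·√78400 + 0.15·√25600 = 0.6·220 + 0.25·280 + 0.15·160 = 226
CE = (226)² = 51076

$51,076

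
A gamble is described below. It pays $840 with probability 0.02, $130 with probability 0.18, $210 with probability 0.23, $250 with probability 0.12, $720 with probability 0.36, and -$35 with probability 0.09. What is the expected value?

$374.55

EV = 0.02 × 840 + 0.18 × 130 + 0.23 × 210 + 0.12 × 250 + 0.36 × 720 + 0.09 × (-35) = 16.8 + 23.4 + 48.3 + 30 + 259.2 − 3.15 = 374.55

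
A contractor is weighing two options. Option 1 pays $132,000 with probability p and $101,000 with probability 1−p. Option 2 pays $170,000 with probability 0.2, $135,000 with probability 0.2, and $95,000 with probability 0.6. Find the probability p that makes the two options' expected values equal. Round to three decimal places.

EV(Option 2) = 0.2 × 170000 + 0.2 × 135000 + 0.6 × 95000 = 34000 + 27000 + 57000 = 118000
p·132000 + (1−p)·101000 = 118000
31000p + 101000 = 118000
p = (118000 − 101000) / 31000

p = 0.548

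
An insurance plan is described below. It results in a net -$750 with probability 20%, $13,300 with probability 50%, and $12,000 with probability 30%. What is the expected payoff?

EV = 0.2 × (-750) + 0.5 × 13300 + 0.3 × 12000 = -150 + 6650 + 3600 = 10100

$10,100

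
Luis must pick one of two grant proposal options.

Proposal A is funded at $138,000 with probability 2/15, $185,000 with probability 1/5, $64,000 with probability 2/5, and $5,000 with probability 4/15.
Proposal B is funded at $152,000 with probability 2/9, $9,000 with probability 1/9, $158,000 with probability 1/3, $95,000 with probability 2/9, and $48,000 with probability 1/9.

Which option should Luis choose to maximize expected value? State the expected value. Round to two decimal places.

Proposal A = 2/15 × 138000 + 1/5 × 185000 + 2/5 × 64000 + 4/15 × 5000 = 18400 + 37000 + 25600 + 1333.3333 = 82333.3333
Proposal B = 2/9 × 152000 + 1/9 × 9000 + 1/3 × 158000 + 2/9 × 95000 + 1/9 × 48000 = 33777.7778 + 1000 + 52666.6667 + 21111.1111 + 5333.3333 = 113888.8889

Proposal B ($113,888.89)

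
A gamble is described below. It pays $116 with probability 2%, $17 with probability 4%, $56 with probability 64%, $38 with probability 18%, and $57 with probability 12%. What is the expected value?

$52.52

EV = 0.02 × 116 + 0.04 × 17 + 0.64 × 56 + 0.18 × 38 + 0.12 × 57 = 2.32 + 0.68 + 35.84 + 6.84 + 6.84 = 52.52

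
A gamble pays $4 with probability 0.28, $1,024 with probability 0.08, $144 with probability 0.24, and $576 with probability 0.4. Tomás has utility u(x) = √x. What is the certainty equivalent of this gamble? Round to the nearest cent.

E[u] = 0.28·√4 + 0.08·√1024 + 0.24·√144 + 0.4·√576 = 0.28·2 + 0.08·32 + 0.24·12 + 0.4·24 = 15.6
CE = (15.6)² = 243.36

$243.36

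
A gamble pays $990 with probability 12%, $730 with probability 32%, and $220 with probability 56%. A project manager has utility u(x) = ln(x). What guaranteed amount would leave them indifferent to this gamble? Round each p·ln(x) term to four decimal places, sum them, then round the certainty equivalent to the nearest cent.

E[u] = 0.12·ln(990) + 0.32·ln(730) + 0.56·ln(220) = 0.8277 + 2.1098 + 3.0204 = 5.9579
CE = e^5.9579 ≈ 386.80

$386.80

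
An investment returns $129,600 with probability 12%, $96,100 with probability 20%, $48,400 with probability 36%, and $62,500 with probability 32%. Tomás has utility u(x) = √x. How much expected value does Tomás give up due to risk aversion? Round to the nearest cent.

$2,288.64

E[u] = 0.12·√129600 + 0.2·√96100 + 0.36·√48400 + 0.32·√62500 = 0.12·360 + 0.2·310 + 0.36·220 + 0.32·250 = 264.4
CE = (264.4)² = 69907.36
Risk premium = EV − CE = 72196 − 69907.36 = 2288.64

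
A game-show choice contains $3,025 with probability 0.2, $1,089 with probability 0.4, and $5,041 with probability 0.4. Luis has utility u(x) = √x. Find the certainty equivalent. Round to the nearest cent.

$2,766.76

E[u] = 0.2·√3025 + 0.4·√1089 + 0.4·√5041 = 0.2·55 + 0.4·33 + 0.4·71 = 52.6
CE = (52.6)² = 2766.76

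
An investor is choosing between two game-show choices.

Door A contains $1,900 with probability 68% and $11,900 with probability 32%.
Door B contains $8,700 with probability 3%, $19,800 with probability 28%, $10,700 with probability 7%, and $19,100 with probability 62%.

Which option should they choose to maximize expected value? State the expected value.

Door B ($18,396)

Door A = 0.68 × 1900 + 0.32 × 11900 = 1292 + 3808 = 5100
Door B = 0.03 × 8700 + 0.28 × 19800 + 0.07 × 10700 + 0.62 × 19100 = 261 + 5544 + 749 + 11842 = 18396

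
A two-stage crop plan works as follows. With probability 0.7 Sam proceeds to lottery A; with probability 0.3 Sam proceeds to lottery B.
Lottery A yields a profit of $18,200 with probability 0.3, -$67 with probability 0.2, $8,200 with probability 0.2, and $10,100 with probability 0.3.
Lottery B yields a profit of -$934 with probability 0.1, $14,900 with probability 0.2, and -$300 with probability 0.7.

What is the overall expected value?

$7,884.60

EV(A) = 0.3 × 18200 + 0.2 × (-67) + 0.2 × 8200 + 0.3 × 10100 = 5460 − 13.4 + 1640 + 3030 = 10116.6
EV(B) = 0.1 × (-934) + 0.2 × 14900 + 0.7 × (-300) = -93.4 + 2980 − 210 = 2676.6
Overall = 0.7 × 10116.6 + 0.3 × 2676.6 = 7081.62 + 802.98 = 7884.6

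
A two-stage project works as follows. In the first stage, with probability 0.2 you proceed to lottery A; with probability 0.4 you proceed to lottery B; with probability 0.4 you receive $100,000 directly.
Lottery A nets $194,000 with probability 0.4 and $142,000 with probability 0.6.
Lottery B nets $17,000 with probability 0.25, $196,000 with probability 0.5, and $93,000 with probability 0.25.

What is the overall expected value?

EV(A) = 0.4 × 194000 + 0.6 × 142000 = 77600 + 85200 = 162800
EV(B) = 0.25 × 17000 + 0.5 × 196000 + 0.25 × 93000 = 4250 + 98000 + 23250 = 125500
Branch C: 100000 (certain)
Overall = 0.2 × 162800 + 0.4 × 125500 + 0.4 × 100000 = 32560 + 50200 + 40000 = 122760

$122,760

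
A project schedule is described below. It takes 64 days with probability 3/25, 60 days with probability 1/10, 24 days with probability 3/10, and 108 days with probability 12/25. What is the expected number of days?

72.72 days

EV = 3/25 × 64 + 1/10 × 60 + 3/10 × 24 + 12/25 × 108 = 7.68 + 6 + 7.2 + 51.84 = 72.72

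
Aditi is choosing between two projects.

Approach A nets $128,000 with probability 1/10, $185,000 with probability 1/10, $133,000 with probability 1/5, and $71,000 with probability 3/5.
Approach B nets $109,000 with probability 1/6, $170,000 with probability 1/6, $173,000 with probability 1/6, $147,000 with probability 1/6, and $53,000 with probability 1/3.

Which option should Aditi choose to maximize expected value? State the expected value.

Approach A = 1/10 × 128000 + 1/10 × 185000 + 1/5 × 133000 + 3/5 × 71000 = 12800 + 18500 + 26600 + 42600 = 100500
Approach B = 1/6 × 109000 + 1/6 × 170000 + 1/6 × 173000 + 1/6 × 147000 + 1/3 × 53000 = 18166.6667 + 28333.3333 + 28833.3333 + 24500 + 17666.6667 = 117500

Approach B ($117,500)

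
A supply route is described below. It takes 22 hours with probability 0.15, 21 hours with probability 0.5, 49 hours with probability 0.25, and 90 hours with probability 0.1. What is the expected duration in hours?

35.05 hours

EV = 0.15 × 22 + 0.5 × 21 + 0.25 × 49 + 0.1 × 90 = 3.3 + 10.5 + 12.25 + 9 = 35.05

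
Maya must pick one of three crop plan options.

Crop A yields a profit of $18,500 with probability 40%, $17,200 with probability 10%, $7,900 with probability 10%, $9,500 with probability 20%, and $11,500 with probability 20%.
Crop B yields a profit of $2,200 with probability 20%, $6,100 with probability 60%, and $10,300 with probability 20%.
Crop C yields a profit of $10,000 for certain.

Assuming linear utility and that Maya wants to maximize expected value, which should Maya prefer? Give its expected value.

Crop A ($14,110)

Crop A = 0.4 × 18500 + 0.1 × 17200 + 0.1 × 7900 + 0.2 × 9500 + 0.2 × 11500 = 7400 + 1720 + 790 + 1900 + 2300 = 14110
Crop B = 0.2 × 2200 + 0.6 × 6100 + 0.2 × 10300 = 440 + 3660 + 2060 = 6160
Crop C: 10000 (certain)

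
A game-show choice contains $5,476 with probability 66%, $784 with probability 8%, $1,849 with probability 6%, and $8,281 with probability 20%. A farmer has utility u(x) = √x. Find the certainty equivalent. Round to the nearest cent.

E[u] = 0.66·√5476 + 0.08·√784 + 0.06·√1849 + 0.2·√8281 = 0.66·74 + 0.08·28 + 0.06·43 + 0.2·91 = 71.86
CE = (71.86)² = 5163.8596

$5,163.86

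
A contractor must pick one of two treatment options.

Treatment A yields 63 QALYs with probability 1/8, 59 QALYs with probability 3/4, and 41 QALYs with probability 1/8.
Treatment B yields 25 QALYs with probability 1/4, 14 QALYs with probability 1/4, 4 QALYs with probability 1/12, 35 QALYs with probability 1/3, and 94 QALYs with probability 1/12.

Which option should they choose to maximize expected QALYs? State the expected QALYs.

Treatment A = 1/8 × 63 + 3/4 × 59 + 1/8 × 41 = 7.875 + 44.25 + 5.125 = 57.25
Treatment B = 1/4 × 25 + 1/4 × 14 + 1/12 × 4 + 1/3 × 35 + 1/12 × 94 = 6.25 + 3.5 + 0.3333 + 11.6667 + 7.8333 = 29.5833

Treatment A (57.25 QALYs)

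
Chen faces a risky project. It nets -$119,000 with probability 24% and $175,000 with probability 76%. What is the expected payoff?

EV = 0.24 × (-119000) + 0.76 × 175000 = -28560 + 133000 = 104440

$104,440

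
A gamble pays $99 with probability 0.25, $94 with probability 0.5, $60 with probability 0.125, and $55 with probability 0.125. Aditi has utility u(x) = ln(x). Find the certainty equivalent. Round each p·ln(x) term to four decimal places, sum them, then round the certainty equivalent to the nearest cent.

E[u] = 0.25·ln(99) + 0.5·ln(94) + 0.125·ln(60) + 0.125·ln(55) = 1.1488 + 2.2716 + 0.5118 + 0.5009 = 4.4331
CE = e^4.4331 ≈ 84.19

$84.19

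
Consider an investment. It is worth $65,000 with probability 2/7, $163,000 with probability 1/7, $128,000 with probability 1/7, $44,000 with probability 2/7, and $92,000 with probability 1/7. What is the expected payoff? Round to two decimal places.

$85,857.14

EV = 2/7 × 65000 + 1/7 × 163000 + 1/7 × 128000 + 2/7 × 44000 + 1/7 × 92000 = 18571.4286 + 23285.7143 + 18285.7143 + 12571.4286 + 13142.8571 = 85857.1429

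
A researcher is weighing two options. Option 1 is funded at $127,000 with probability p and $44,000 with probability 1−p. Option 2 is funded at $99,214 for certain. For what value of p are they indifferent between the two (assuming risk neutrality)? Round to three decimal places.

p·127000 + (1−p)·44000 = 99214
83000p + 44000 = 99214
p = (99214 − 44000) / 83000

p = 0.665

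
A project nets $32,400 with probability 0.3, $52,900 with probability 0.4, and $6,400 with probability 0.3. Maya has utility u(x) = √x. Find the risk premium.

$3,900

E[u] = 0.3·√32400 + 0.4·√52900 + 0.3·√6400 = 0.3·180 + 0.4·230 + 0.3·80 = 170
CE = (170)² = 28900
Risk premium = EV − CE = 32800 − 28900 = 3900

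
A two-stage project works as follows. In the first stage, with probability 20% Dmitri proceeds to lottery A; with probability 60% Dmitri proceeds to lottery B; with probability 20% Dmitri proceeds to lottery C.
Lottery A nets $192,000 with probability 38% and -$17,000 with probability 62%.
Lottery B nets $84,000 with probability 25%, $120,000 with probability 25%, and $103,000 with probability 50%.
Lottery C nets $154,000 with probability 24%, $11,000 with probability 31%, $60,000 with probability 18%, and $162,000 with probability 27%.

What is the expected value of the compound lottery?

$92,966

EV(A) = 0.38 × 192000 + 0.62 × (-17000) = 72960 − 10540 = 62420
EV(B) = 0.25 × 84000 + 0.25 × 120000 + 0.5 × 103000 = 21000 + 30000 + 51500 = 102500
EV(C) = 0.24 × 154000 + 0.31 × 11000 + 0.18 × 60000 + 0.27 × 162000 = 36960 + 3410 + 10800 + 43740 = 94910
Overall = 0.2 × 62420 + 0.6 × 102500 + 0.2 × 94910 = 12484 + 61500 + 18982 = 92966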